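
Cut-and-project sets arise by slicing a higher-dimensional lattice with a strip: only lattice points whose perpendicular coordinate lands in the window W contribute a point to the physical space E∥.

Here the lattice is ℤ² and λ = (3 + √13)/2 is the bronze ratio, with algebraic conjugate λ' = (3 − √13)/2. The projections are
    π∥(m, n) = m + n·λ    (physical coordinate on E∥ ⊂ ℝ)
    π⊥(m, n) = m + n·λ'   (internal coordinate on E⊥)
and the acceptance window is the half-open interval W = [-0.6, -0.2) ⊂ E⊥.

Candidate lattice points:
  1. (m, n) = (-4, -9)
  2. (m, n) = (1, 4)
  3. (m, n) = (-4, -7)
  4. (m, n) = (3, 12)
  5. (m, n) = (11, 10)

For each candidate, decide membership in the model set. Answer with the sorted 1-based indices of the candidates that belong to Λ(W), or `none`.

λ' = (3−√13)/2 ≈ -0.30278.
#1 (-4,-9): internal coord -4 + (-9)·λ' = -1.27502; -1.27502 ∉ [-0.6, -0.2) → out
#2 (1,4): internal coord 1 + (4)·λ' = -0.21110; -0.21110 ∈ [-0.6, -0.2) → IN Λ
#3 (-4,-7): internal coord -4 + (-7)·λ' = -1.88057; -1.88057 ∉ [-0.6, -0.2) → out
#4 (3,12): internal coord 3 + (12)·λ' = -0.63331; -0.63331 ∉ [-0.6, -0.2) → out
#5 (11,10): internal coord 11 + (10)·λ' = +7.97224; +7.97224 ∉ [-0.6, -0.2) → out

2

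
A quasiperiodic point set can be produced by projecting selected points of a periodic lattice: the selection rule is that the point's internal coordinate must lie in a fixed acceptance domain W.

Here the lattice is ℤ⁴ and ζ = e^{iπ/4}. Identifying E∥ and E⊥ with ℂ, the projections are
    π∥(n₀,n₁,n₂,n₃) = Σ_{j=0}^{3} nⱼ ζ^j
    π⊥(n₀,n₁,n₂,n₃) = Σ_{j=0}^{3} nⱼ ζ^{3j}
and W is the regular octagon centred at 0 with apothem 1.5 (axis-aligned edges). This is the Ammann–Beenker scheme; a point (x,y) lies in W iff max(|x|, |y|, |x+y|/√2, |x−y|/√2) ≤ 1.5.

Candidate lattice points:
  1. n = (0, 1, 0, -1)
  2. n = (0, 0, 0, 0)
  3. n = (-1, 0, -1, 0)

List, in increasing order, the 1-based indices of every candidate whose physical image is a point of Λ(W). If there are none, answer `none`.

1, 2, 3

π⊥(n) = n₀ + n₁ζ³ + n₂ζ⁶ + n₃ζ⁹ where ζ = e^{iπ/4}.
#1 (0, 1, 0, -1): internal (-1.4142, 0.0000); octagon support 1.4142 vs apothem 1.5 → ∈ W
#2 (0, 0, 0, 0): internal (0.0000, 0.0000); octagon support 0.0000 vs apothem 1.5 → ∈ W
#3 (-1, 0, -1, 0): internal (-1.0000, 1.0000); octagon support 1.4142 vs apothem 1.5 → ∈ W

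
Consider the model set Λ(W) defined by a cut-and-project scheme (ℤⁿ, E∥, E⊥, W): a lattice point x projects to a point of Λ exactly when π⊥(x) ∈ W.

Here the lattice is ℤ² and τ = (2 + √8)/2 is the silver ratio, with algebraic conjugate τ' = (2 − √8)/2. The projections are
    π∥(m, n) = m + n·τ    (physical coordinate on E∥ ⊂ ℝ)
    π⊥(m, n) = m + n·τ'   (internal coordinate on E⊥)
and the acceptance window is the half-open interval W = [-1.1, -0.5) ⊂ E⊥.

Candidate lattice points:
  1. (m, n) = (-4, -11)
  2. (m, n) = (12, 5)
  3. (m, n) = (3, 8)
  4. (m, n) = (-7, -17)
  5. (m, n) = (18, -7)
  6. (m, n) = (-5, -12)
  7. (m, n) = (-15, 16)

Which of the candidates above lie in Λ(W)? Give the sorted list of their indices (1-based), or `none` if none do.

τ' = (2−√8)/2 ≈ -0.414214.
candidate 1: (m,n)=(-4,-11) → π∥ = -4-11·τ ≈ -30.556349, π⊥ = -4-11·τ' ≈ 0.556349 ∉ [-1.1, -0.5) ⇒ out
candidate 2: (m,n)=(12,5) → π∥ = 12+5·τ ≈ 24.071068, π⊥ = 12+5·τ' ≈ 9.928932 ∉ [-1.1, -0.5) ⇒ out
candidate 3: (m,n)=(3,8) → π∥ = 3+8·τ ≈ 22.313708, π⊥ = 3+8·τ' ≈ -0.313708 ∉ [-1.1, -0.5) ⇒ out
candidate 4: (m,n)=(-7,-17) → π∥ = -7-17·τ ≈ -48.041631, π⊥ = -7-17·τ' ≈ 0.041631 ∉ [-1.1, -0.5) ⇒ out
candidate 5: (m,n)=(18,-7) → π∥ = 18-7·τ ≈ 1.100505, π⊥ = 18-7·τ' ≈ 20.899495 ∉ [-1.1, -0.5) ⇒ out
candidate 6: (m,n)=(-5,-12) → π∥ = -5-12·τ ≈ -33.970563, π⊥ = -5-12·τ' ≈ -0.029437 ∉ [-1.1, -0.5) ⇒ out
candidate 7: (m,n)=(-15,16) → π∥ = -15+16·τ ≈ 23.627417, π⊥ = -15+16·τ' ≈ -21.627417 ∉ [-1.1, -0.5) ⇒ out

none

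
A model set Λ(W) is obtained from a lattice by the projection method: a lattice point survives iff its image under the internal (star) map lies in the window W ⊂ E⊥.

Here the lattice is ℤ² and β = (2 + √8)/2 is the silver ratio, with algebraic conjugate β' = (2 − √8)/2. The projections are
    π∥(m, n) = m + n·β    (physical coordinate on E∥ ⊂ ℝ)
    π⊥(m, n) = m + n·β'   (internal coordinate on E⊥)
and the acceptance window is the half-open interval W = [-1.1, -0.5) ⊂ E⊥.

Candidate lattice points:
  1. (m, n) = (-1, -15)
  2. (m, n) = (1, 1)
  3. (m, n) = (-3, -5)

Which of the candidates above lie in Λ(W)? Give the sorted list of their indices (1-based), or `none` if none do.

β' = (2−√8)/2 ≈ -0.414214.
candidate 1: (m,n)=(-1,-15) → π∥ = -1-15·β ≈ -37.213203, π⊥ = -1-15·β' ≈ 5.213203 ∉ [-1.1, -0.5) ⇒ out
candidate 2: (m,n)=(1,1) → π∥ = 1+1·β ≈ 3.414214, π⊥ = 1+1·β' ≈ 0.585786 ∉ [-1.1, -0.5) ⇒ out
candidate 3: (m,n)=(-3,-5) → π∥ = -3-5·β ≈ -15.071068, π⊥ = -3-5·β' ≈ -0.928932 ∈ [-1.1, -0.5) ⇒ IN Λ

3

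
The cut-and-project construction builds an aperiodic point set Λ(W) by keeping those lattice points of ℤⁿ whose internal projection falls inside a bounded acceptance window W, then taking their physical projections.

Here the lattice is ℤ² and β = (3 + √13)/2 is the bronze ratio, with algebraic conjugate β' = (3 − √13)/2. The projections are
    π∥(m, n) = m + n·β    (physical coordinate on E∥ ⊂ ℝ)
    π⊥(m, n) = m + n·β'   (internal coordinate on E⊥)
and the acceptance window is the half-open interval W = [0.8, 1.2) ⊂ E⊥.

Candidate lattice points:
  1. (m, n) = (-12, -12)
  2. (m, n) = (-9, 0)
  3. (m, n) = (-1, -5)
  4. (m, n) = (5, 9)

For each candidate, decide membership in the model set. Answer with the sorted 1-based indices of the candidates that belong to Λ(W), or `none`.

none

Compute β' = (3−√13)/2 = -0.3028, so π⊥(m,n) = m -0.3028·n.
[1] lift (-12,-12): star map gives -8.3667; window check 0.8 ≤ -8.3667 < 1.2 is false → out
[2] lift (-9,0): star map gives -9.0000; window check 0.8 ≤ -9.0000 < 1.2 is false → out
[3] lift (-1,-5): star map gives 0.5139; window check 0.8 ≤ 0.5139 < 1.2 is false → out
[4] lift (5,9): star map gives 2.2750; window check 0.8 ≤ 2.2750 < 1.2 is false → out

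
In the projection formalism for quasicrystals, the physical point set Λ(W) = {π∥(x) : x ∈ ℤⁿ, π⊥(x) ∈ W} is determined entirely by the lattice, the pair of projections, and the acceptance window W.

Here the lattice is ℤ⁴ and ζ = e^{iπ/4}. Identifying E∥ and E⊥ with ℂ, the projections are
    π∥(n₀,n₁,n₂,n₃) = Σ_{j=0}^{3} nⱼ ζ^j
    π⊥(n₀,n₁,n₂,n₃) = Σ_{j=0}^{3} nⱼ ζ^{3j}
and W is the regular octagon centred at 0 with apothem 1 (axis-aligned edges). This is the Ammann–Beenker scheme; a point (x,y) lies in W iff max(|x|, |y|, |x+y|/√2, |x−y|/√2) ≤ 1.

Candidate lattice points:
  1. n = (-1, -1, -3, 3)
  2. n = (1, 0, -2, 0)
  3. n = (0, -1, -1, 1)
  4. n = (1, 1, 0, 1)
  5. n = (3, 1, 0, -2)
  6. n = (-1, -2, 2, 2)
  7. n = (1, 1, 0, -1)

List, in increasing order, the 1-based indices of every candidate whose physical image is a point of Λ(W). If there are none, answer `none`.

With ζ = e^{iπ/4} the internal vectors are ζ^0,ζ^3,ζ^6,ζ^9.
candidate 1: n = (-1, -1, -3, 3) → π⊥ ≈ (+1.82843, +4.41421); max(|x|,|y|,|x±y|/√2) = 4.41421 > 1 ⇒ ∉ W
candidate 2: n = (1, 0, -2, 0) → π⊥ ≈ (+1.00000, +2.00000); max(|x|,|y|,|x±y|/√2) = 2.12132 > 1 ⇒ ∉ W
candidate 3: n = (0, -1, -1, 1) → π⊥ ≈ (+1.41421, +1.00000); max(|x|,|y|,|x±y|/√2) = 1.70711 > 1 ⇒ ∉ W
candidate 4: n = (1, 1, 0, 1) → π⊥ ≈ (+1.00000, +1.41421); max(|x|,|y|,|x±y|/√2) = 1.70711 > 1 ⇒ ∉ W
candidate 5: n = (3, 1, 0, -2) → π⊥ ≈ (+0.87868, -0.70711); max(|x|,|y|,|x±y|/√2) = 1.12132 > 1 ⇒ ∉ W
candidate 6: n = (-1, -2, 2, 2) → π⊥ ≈ (+1.82843, -2.00000); max(|x|,|y|,|x±y|/√2) = 2.70711 > 1 ⇒ ∉ W
candidate 7: n = (1, 1, 0, -1) → π⊥ ≈ (-0.41421, +0.00000); max(|x|,|y|,|x±y|/√2) = 0.41421 ≤ 1 ⇒ ∈ W

7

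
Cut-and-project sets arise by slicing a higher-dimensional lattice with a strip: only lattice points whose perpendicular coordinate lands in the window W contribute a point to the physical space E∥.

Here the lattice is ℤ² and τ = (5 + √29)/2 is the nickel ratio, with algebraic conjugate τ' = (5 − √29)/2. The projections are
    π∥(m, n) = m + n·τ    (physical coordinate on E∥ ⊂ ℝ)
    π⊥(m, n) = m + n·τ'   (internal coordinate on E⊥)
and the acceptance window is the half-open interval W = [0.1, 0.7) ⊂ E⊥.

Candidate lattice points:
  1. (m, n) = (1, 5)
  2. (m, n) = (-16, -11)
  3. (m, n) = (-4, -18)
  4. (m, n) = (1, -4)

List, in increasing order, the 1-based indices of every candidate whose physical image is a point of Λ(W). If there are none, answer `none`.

none

Compute τ' = (5−√29)/2 = -0.192582, so π⊥(m,n) = m -0.192582·n.
#1 (1,5): internal coord 1 + (5)·τ' = +0.037088; +0.037088 ∉ [0.1, 0.7) → out
#2 (-16,-11): internal coord -16 + (-11)·τ' = -13.881594; -13.881594 ∉ [0.1, 0.7) → out
#3 (-4,-18): internal coord -4 + (-18)·τ' = -0.533517; -0.533517 ∉ [0.1, 0.7) → out
#4 (1,-4): internal coord 1 + (-4)·τ' = +1.770330; +1.770330 ∉ [0.1, 0.7) → out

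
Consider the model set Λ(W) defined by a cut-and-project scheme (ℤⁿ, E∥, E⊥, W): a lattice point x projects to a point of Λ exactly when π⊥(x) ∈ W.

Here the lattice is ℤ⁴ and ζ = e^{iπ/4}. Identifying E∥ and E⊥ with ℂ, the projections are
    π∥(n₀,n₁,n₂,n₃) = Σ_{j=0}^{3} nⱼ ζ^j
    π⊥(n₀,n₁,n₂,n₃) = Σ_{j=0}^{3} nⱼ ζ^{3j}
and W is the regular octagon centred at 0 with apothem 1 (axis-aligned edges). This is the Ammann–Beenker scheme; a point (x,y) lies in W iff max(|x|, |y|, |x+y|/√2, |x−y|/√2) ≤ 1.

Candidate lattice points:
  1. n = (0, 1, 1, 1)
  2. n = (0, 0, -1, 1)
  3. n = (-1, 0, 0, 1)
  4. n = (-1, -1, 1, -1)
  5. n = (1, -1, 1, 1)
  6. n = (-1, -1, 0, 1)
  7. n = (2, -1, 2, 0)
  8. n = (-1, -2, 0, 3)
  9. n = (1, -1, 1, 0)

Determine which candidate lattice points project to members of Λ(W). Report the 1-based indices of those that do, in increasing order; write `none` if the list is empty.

π⊥(n) = n₀ + n₁ζ³ + n₂ζ⁶ + n₃ζ⁹ where ζ = e^{iπ/4}.
#1 (0, 1, 1, 1): internal (0.0000, 0.4142); octagon support 0.4142 vs apothem 1 → ∈ W
#2 (0, 0, -1, 1): internal (0.7071, 1.7071); octagon support 1.7071 vs apothem 1 → ∉ W
#3 (-1, 0, 0, 1): internal (-0.2929, 0.7071); octagon support 0.7071 vs apothem 1 → ∈ W
#4 (-1, -1, 1, -1): internal (-1.0000, -2.4142); octagon support 2.4142 vs apothem 1 → ∉ W
#5 (1, -1, 1, 1): internal (2.4142, -1.0000); octagon support 2.4142 vs apothem 1 → ∉ W
#6 (-1, -1, 0, 1): internal (0.4142, 0.0000); octagon support 0.4142 vs apothem 1 → ∈ W
#7 (2, -1, 2, 0): internal (2.7071, -2.7071); octagon support 3.8284 vs apothem 1 → ∉ W
#8 (-1, -2, 0, 3): internal (2.5355, 0.7071); octagon support 2.5355 vs apothem 1 → ∉ W
#9 (1, -1, 1, 0): internal (1.7071, -1.7071); octagon support 2.4142 vs apothem 1 → ∉ W

1, 3, 6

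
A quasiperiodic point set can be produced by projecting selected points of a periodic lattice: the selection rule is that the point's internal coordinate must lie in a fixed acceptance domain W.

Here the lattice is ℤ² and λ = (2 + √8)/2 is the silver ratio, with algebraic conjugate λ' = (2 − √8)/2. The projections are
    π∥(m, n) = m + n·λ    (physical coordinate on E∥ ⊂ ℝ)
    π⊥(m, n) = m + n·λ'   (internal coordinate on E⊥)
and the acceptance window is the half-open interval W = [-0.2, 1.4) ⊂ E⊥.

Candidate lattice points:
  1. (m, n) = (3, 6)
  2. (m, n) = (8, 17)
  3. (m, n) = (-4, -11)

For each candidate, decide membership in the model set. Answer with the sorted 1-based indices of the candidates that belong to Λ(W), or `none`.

1, 2, 3

Compute λ' = (2−√8)/2 = -0.414214, so π⊥(m,n) = m -0.414214·n.
[1] lift (3,6): star map gives 0.514719; window check -0.2 ≤ 0.514719 < 1.4 is true → IN Λ
[2] lift (8,17): star map gives 0.958369; window check -0.2 ≤ 0.958369 < 1.4 is true → IN Λ
[3] lift (-4,-11): star map gives 0.556349; window check -0.2 ≤ 0.556349 < 1.4 is true → IN Λ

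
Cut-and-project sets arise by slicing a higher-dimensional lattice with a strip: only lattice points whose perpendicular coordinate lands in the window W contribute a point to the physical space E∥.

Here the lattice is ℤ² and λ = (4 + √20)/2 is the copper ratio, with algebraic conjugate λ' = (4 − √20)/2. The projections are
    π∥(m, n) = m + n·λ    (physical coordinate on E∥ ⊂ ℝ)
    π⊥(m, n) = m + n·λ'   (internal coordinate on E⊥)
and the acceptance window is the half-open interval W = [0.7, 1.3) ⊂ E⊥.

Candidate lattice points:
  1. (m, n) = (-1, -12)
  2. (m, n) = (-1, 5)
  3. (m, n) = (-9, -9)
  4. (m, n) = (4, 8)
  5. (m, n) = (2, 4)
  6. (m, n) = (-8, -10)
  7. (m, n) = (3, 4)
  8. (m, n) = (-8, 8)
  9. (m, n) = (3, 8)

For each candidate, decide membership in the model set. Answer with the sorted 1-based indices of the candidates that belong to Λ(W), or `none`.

5, 9

Compute λ' = (4−√20)/2 = -0.236068, so π⊥(m,n) = m -0.236068·n.
candidate 1: (m,n)=(-1,-12) → π∥ = -1-12·λ ≈ -51.832816, π⊥ = -1-12·λ' ≈ 1.832816 ∉ [0.7, 1.3) ⇒ out
candidate 2: (m,n)=(-1,5) → π∥ = -1+5·λ ≈ 20.180340, π⊥ = -1+5·λ' ≈ -2.180340 ∉ [0.7, 1.3) ⇒ out
candidate 3: (m,n)=(-9,-9) → π∥ = -9-9·λ ≈ -47.124612, π⊥ = -9-9·λ' ≈ -6.875388 ∉ [0.7, 1.3) ⇒ out
candidate 4: (m,n)=(4,8) → π∥ = 4+8·λ ≈ 37.888544, π⊥ = 4+8·λ' ≈ 2.111456 ∉ [0.7, 1.3) ⇒ out
candidate 5: (m,n)=(2,4) → π∥ = 2+4·λ ≈ 18.944272, π⊥ = 2+4·λ' ≈ 1.055728 ∈ [0.7, 1.3) ⇒ IN Λ
candidate 6: (m,n)=(-8,-10) → π∥ = -8-10·λ ≈ -50.360680, π⊥ = -8-10·λ' ≈ -5.639320 ∉ [0.7, 1.3) ⇒ out
candidate 7: (m,n)=(3,4) → π∥ = 3+4·λ ≈ 19.944272, π⊥ = 3+4·λ' ≈ 2.055728 ∉ [0.7, 1.3) ⇒ out
candidate 8: (m,n)=(-8,8) → π∥ = -8+8·λ ≈ 25.888544, π⊥ = -8+8·λ' ≈ -9.888544 ∉ [0.7, 1.3) ⇒ out
candidate 9: (m,n)=(3,8) → π∥ = 3+8·λ ≈ 36.888544, π⊥ = 3+8·λ' ≈ 1.111456 ∈ [0.7, 1.3) ⇒ IN Λ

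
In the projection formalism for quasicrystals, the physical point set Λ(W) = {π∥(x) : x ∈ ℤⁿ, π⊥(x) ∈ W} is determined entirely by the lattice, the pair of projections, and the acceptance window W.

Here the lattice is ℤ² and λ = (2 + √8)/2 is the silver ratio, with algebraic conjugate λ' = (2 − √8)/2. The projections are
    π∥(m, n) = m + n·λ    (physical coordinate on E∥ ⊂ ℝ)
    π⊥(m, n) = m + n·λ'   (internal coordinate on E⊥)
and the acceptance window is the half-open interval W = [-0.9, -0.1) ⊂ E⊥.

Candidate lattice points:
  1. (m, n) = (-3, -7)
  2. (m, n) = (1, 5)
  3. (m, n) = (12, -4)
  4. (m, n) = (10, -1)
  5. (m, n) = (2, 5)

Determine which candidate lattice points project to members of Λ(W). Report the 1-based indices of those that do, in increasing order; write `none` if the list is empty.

Compute λ' = (2−√8)/2 = -0.41421, so π⊥(m,n) = m -0.41421·n.
[1] lift (-3,-7): star map gives -0.10051; window check -0.9 ≤ -0.10051 < -0.1 is true → IN Λ
[2] lift (1,5): star map gives -1.07107; window check -0.9 ≤ -1.07107 < -0.1 is false → out
[3] lift (12,-4): star map gives 13.65685; window check -0.9 ≤ 13.65685 < -0.1 is false → out
[4] lift (10,-1): star map gives 10.41421; window check -0.9 ≤ 10.41421 < -0.1 is false → out
[5] lift (2,5): star map gives -0.07107; window check -0.9 ≤ -0.07107 < -0.1 is false → out

1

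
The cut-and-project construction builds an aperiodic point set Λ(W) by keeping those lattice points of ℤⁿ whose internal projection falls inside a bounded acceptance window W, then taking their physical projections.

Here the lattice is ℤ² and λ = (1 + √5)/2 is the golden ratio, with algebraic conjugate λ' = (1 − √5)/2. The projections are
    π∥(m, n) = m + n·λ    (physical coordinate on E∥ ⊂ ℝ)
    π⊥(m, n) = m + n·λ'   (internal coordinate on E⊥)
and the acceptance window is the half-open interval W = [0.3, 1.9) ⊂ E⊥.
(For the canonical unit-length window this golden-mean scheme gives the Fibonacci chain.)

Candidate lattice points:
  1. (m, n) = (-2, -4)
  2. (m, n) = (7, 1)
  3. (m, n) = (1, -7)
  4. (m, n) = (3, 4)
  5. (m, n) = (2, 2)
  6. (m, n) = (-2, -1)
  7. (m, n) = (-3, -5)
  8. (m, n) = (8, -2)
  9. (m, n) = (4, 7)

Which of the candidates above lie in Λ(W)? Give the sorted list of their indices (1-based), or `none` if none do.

λ' = (1−√5)/2 ≈ -0.61803.
[1] lift (-2,-4): star map gives 0.47214; window check 0.3 ≤ 0.47214 < 1.9 is true → IN Λ
[2] lift (7,1): star map gives 6.38197; window check 0.3 ≤ 6.38197 < 1.9 is false → out
[3] lift (1,-7): star map gives 5.32624; window check 0.3 ≤ 5.32624 < 1.9 is false → out
[4] lift (3,4): star map gives 0.52786; window check 0.3 ≤ 0.52786 < 1.9 is true → IN Λ
[5] lift (2,2): star map gives 0.76393; window check 0.3 ≤ 0.76393 < 1.9 is true → IN Λ
[6] lift (-2,-1): star map gives -1.38197; window check 0.3 ≤ -1.38197 < 1.9 is false → out
[7] lift (-3,-5): star map gives 0.09017; window check 0.3 ≤ 0.09017 < 1.9 is false → out
[8] lift (8,-2): star map gives 9.23607; window check 0.3 ≤ 9.23607 < 1.9 is false → out
[9] lift (4,7): star map gives -0.32624; window check 0.3 ≤ -0.32624 < 1.9 is false → out

1, 4, 5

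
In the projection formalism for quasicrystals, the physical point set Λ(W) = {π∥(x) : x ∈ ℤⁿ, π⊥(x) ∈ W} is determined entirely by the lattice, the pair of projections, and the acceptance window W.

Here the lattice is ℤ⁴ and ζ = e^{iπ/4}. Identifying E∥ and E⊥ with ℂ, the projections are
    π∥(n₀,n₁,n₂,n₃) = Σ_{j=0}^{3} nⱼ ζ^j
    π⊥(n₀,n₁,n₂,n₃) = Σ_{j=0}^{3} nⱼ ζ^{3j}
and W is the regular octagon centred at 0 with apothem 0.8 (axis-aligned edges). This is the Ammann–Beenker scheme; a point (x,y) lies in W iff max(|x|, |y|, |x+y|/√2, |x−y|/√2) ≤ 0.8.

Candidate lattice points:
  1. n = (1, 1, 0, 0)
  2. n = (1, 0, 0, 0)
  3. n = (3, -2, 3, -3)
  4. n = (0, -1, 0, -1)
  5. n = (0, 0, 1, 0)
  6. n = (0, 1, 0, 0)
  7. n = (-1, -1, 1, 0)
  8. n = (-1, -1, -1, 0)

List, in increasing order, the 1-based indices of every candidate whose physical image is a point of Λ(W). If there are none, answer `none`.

π⊥(n) = n₀ + n₁ζ³ + n₂ζ⁶ + n₃ζ⁹ where ζ = e^{iπ/4}.
candidate 1: n = (1, 1, 0, 0) → π⊥ ≈ (+0.2929, +0.7071); max(|x|,|y|,|x±y|/√2) = 0.7071 ≤ 0.8 ⇒ ∈ W
candidate 2: n = (1, 0, 0, 0) → π⊥ ≈ (+1.0000, +0.0000); max(|x|,|y|,|x±y|/√2) = 1.0000 > 0.8 ⇒ ∉ W
candidate 3: n = (3, -2, 3, -3) → π⊥ ≈ (+2.2929, -6.5355); max(|x|,|y|,|x±y|/√2) = 6.5355 > 0.8 ⇒ ∉ W
candidate 4: n = (0, -1, 0, -1) → π⊥ ≈ (+0.0000, -1.4142); max(|x|,|y|,|x±y|/√2) = 1.4142 > 0.8 ⇒ ∉ W
candidate 5: n = (0, 0, 1, 0) → π⊥ ≈ (+0.0000, -1.0000); max(|x|,|y|,|x±y|/√2) = 1.0000 > 0.8 ⇒ ∉ W
candidate 6: n = (0, 1, 0, 0) → π⊥ ≈ (-0.7071, +0.7071); max(|x|,|y|,|x±y|/√2) = 1.0000 > 0.8 ⇒ ∉ W
candidate 7: n = (-1, -1, 1, 0) → π⊥ ≈ (-0.2929, -1.7071); max(|x|,|y|,|x±y|/√2) = 1.7071 > 0.8 ⇒ ∉ W
candidate 8: n = (-1, -1, -1, 0) → π⊥ ≈ (-0.2929, +0.2929); max(|x|,|y|,|x±y|/√2) = 0.4142 ≤ 0.8 ⇒ ∈ W

1, 8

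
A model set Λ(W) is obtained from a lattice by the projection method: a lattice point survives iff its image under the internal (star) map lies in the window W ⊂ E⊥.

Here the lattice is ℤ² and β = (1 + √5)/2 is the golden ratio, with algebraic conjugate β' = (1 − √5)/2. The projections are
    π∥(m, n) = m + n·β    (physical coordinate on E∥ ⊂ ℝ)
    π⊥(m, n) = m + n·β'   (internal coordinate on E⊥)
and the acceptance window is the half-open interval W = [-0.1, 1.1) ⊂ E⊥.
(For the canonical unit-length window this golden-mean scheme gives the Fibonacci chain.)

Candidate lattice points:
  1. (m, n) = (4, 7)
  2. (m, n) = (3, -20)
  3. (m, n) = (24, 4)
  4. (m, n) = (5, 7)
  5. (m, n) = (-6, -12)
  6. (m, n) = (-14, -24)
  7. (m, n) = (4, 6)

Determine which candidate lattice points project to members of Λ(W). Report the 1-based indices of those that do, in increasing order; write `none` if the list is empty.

Numerically β ≈ 1.61803 and β' = −1/β ≈ -0.61803.
#1 (4,7): internal coord 4 + (7)·β' = -0.32624; -0.32624 ∉ [-0.1, 1.1) → out
#2 (3,-20): internal coord 3 + (-20)·β' = +15.36068; +15.36068 ∉ [-0.1, 1.1) → out
#3 (24,4): internal coord 24 + (4)·β' = +21.52786; +21.52786 ∉ [-0.1, 1.1) → out
#4 (5,7): internal coord 5 + (7)·β' = +0.67376; +0.67376 ∈ [-0.1, 1.1) → IN Λ
#5 (-6,-12): internal coord -6 + (-12)·β' = +1.41641; +1.41641 ∉ [-0.1, 1.1) → out
#6 (-14,-24): internal coord -14 + (-24)·β' = +0.83282; +0.83282 ∈ [-0.1, 1.1) → IN Λ
#7 (4,6): internal coord 4 + (6)·β' = +0.29180; +0.29180 ∈ [-0.1, 1.1) → IN Λ

4, 6, 7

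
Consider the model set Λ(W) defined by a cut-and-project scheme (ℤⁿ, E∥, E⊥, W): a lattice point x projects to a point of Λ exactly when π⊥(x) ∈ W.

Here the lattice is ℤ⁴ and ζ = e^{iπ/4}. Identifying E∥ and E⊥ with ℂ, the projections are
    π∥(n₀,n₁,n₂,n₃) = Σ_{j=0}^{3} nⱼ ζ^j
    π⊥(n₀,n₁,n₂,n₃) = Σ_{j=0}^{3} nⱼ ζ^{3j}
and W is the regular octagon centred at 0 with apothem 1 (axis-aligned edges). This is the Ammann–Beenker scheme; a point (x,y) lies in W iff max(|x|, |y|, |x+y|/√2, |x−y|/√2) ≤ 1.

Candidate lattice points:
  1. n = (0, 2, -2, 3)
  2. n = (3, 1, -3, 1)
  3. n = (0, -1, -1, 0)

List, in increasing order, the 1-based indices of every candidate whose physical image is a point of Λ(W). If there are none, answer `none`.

π⊥(n) = n₀ + n₁ζ³ + n₂ζ⁶ + n₃ζ⁹ where ζ = e^{iπ/4}.
#1 (0, 2, -2, 3): internal (0.70711, 5.53553); octagon support 5.53553 vs apothem 1 → ∉ W
#2 (3, 1, -3, 1): internal (3.00000, 4.41421); octagon support 5.24264 vs apothem 1 → ∉ W
#3 (0, -1, -1, 0): internal (0.70711, 0.29289); octagon support 0.70711 vs apothem 1 → ∈ W

3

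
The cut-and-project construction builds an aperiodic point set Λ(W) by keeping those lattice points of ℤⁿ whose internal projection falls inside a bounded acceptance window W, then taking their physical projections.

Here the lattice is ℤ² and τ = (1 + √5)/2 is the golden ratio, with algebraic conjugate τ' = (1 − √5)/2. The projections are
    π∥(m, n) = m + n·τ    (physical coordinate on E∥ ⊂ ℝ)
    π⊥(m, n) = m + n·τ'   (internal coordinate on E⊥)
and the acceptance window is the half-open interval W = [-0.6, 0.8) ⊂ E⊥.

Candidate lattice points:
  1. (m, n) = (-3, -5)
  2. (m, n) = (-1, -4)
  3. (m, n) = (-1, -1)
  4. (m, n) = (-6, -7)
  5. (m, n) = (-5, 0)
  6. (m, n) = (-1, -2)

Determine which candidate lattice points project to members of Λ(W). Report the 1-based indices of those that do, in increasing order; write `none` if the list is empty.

1, 3, 6

τ' = (1−√5)/2 ≈ -0.618034.
#1 (-3,-5): internal coord -3 + (-5)·τ' = +0.090170; +0.090170 ∈ [-0.6, 0.8) → IN Λ
#2 (-1,-4): internal coord -1 + (-4)·τ' = +1.472136; +1.472136 ∉ [-0.6, 0.8) → out
#3 (-1,-1): internal coord -1 + (-1)·τ' = -0.381966; -0.381966 ∈ [-0.6, 0.8) → IN Λ
#4 (-6,-7): internal coord -6 + (-7)·τ' = -1.673762; -1.673762 ∉ [-0.6, 0.8) → out
#5 (-5,0): internal coord -5 + (0)·τ' = -5.000000; -5.000000 ∉ [-0.6, 0.8) → out
#6 (-1,-2): internal coord -1 + (-2)·τ' = +0.236068; +0.236068 ∈ [-0.6, 0.8) → IN Λ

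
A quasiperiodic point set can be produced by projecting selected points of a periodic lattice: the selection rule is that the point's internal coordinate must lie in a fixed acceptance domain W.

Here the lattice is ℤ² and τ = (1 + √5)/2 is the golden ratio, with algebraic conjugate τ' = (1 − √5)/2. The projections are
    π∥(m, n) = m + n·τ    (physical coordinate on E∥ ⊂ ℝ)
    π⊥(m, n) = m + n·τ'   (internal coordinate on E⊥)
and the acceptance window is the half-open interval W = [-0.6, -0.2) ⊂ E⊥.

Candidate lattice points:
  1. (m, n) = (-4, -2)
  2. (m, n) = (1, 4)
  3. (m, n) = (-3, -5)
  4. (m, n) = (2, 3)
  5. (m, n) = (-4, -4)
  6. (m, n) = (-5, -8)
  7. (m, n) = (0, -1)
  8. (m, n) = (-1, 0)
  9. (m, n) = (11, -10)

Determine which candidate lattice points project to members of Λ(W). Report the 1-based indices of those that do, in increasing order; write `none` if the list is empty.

Compute τ' = (1−√5)/2 = -0.61803, so π⊥(m,n) = m -0.61803·n.
candidate 1: (m,n)=(-4,-2) → π∥ = -4-2·τ ≈ -7.23607, π⊥ = -4-2·τ' ≈ -2.76393 ∉ [-0.6, -0.2) ⇒ out
candidate 2: (m,n)=(1,4) → π∥ = 1+4·τ ≈ 7.47214, π⊥ = 1+4·τ' ≈ -1.47214 ∉ [-0.6, -0.2) ⇒ out
candidate 3: (m,n)=(-3,-5) → π∥ = -3-5·τ ≈ -11.09017, π⊥ = -3-5·τ' ≈ 0.09017 ∉ [-0.6, -0.2) ⇒ out
candidate 4: (m,n)=(2,3) → π∥ = 2+3·τ ≈ 6.85410, π⊥ = 2+3·τ' ≈ 0.14590 ∉ [-0.6, -0.2) ⇒ out
candidate 5: (m,n)=(-4,-4) → π∥ = -4-4·τ ≈ -10.47214, π⊥ = -4-4·τ' ≈ -1.52786 ∉ [-0.6, -0.2) ⇒ out
candidate 6: (m,n)=(-5,-8) → π∥ = -5-8·τ ≈ -17.94427, π⊥ = -5-8·τ' ≈ -0.05573 ∉ [-0.6, -0.2) ⇒ out
candidate 7: (m,n)=(0,-1) → π∥ = 0-1·τ ≈ -1.61803, π⊥ = 0-1·τ' ≈ 0.61803 ∉ [-0.6, -0.2) ⇒ out
candidate 8: (m,n)=(-1,0) → π∥ = -1+0·τ ≈ -1.00000, π⊥ = -1+0·τ' ≈ -1.00000 ∉ [-0.6, -0.2) ⇒ out
candidate 9: (m,n)=(11,-10) → π∥ = 11-10·τ ≈ -5.18034, π⊥ = 11-10·τ' ≈ 17.18034 ∉ [-0.6, -0.2) ⇒ out

none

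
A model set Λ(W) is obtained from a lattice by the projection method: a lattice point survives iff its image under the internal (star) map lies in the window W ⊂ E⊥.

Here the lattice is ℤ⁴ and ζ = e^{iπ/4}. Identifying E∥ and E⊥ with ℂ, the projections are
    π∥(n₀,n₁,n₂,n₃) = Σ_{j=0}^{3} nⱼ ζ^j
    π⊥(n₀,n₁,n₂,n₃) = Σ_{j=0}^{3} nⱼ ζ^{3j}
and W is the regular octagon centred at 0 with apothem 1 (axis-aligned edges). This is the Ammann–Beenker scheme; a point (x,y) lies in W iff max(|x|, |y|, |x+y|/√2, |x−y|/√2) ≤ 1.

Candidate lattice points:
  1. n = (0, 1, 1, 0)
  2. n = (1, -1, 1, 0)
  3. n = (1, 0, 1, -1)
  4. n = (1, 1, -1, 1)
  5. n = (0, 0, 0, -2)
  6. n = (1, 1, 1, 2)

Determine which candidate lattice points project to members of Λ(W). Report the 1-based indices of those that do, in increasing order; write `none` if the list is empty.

Internal map: ζ^{3j} for j=0..3 gives (1,0), (−√2/2,√2/2), (0,−1), (√2/2,√2/2).
candidate 1: n = (0, 1, 1, 0) → π⊥ ≈ (-0.70711, -0.29289); max(|x|,|y|,|x±y|/√2) = 0.70711 ≤ 1 ⇒ ∈ W
candidate 2: n = (1, -1, 1, 0) → π⊥ ≈ (+1.70711, -1.70711); max(|x|,|y|,|x±y|/√2) = 2.41421 > 1 ⇒ ∉ W
candidate 3: n = (1, 0, 1, -1) → π⊥ ≈ (+0.29289, -1.70711); max(|x|,|y|,|x±y|/√2) = 1.70711 > 1 ⇒ ∉ W
candidate 4: n = (1, 1, -1, 1) → π⊥ ≈ (+1.00000, +2.41421); max(|x|,|y|,|x±y|/√2) = 2.41421 > 1 ⇒ ∉ W
candidate 5: n = (0, 0, 0, -2) → π⊥ ≈ (-1.41421, -1.41421); max(|x|,|y|,|x±y|/√2) = 2.00000 > 1 ⇒ ∉ W
candidate 6: n = (1, 1, 1, 2) → π⊥ ≈ (+1.70711, +1.12132); max(|x|,|y|,|x±y|/√2) = 2.00000 > 1 ⇒ ∉ W

1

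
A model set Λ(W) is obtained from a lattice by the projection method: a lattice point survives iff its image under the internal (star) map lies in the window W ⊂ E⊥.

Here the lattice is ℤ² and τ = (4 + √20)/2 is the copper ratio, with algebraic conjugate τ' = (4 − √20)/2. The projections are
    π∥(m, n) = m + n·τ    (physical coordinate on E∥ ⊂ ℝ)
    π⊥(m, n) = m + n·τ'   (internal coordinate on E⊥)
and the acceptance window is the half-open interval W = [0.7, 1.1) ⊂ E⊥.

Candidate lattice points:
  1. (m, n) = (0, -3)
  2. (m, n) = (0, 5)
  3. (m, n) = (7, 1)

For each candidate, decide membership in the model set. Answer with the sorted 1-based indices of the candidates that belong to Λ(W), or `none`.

Numerically τ ≈ 4.2361 and τ' = −1/τ ≈ -0.2361.
[1] lift (0,-3): star map gives 0.7082; window check 0.7 ≤ 0.7082 < 1.1 is true → IN Λ
[2] lift (0,5): star map gives -1.1803; window check 0.7 ≤ -1.1803 < 1.1 is false → out
[3] lift (7,1): star map gives 6.7639; window check 0.7 ≤ 6.7639 < 1.1 is false → out

1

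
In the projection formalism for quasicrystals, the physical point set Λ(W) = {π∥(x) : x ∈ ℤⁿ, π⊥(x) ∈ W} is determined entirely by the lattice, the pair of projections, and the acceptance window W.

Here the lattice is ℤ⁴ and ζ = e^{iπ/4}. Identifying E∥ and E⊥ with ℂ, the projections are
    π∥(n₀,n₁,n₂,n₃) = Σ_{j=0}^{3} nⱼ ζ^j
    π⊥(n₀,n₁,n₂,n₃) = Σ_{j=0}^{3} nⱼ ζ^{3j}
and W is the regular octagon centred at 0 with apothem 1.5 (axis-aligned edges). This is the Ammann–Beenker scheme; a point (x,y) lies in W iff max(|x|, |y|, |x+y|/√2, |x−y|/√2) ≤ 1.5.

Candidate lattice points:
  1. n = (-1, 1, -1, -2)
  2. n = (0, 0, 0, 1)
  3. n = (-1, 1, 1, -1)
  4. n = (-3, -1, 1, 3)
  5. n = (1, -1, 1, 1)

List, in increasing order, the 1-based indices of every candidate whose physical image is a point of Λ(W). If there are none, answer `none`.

2, 4

Internal map: ζ^{3j} for j=0..3 gives (1,0), (−√2/2,√2/2), (0,−1), (√2/2,√2/2).
candidate 1: n = (-1, 1, -1, -2) → π⊥ ≈ (-3.1213, +0.2929); max(|x|,|y|,|x±y|/√2) = 3.1213 > 1.5 ⇒ ∉ W
candidate 2: n = (0, 0, 0, 1) → π⊥ ≈ (+0.7071, +0.7071); max(|x|,|y|,|x±y|/√2) = 1.0000 ≤ 1.5 ⇒ ∈ W
candidate 3: n = (-1, 1, 1, -1) → π⊥ ≈ (-2.4142, -1.0000); max(|x|,|y|,|x±y|/√2) = 2.4142 > 1.5 ⇒ ∉ W
candidate 4: n = (-3, -1, 1, 3) → π⊥ ≈ (-0.1716, +0.4142); max(|x|,|y|,|x±y|/√2) = 0.4142 ≤ 1.5 ⇒ ∈ W
candidate 5: n = (1, -1, 1, 1) → π⊥ ≈ (+2.4142, -1.0000); max(|x|,|y|,|x±y|/√2) = 2.4142 > 1.5 ⇒ ∉ W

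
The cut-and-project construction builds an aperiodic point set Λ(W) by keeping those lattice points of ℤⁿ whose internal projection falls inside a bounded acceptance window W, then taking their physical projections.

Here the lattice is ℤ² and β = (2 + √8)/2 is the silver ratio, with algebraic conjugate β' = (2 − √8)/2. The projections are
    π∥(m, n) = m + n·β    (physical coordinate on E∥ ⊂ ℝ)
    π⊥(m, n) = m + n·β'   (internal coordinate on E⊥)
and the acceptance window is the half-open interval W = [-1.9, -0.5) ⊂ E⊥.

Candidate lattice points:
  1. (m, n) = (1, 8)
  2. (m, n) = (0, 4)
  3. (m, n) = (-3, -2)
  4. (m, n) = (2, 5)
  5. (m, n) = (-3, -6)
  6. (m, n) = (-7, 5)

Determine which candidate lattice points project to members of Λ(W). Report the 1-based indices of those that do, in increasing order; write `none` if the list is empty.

2, 5

β' = (2−√8)/2 ≈ -0.41421.
#1 (1,8): internal coord 1 + (8)·β' = -2.31371; -2.31371 ∉ [-1.9, -0.5) → out
#2 (0,4): internal coord 0 + (4)·β' = -1.65685; -1.65685 ∈ [-1.9, -0.5) → IN Λ
#3 (-3,-2): internal coord -3 + (-2)·β' = -2.17157; -2.17157 ∉ [-1.9, -0.5) → out
#4 (2,5): internal coord 2 + (5)·β' = -0.07107; -0.07107 ∉ [-1.9, -0.5) → out
#5 (-3,-6): internal coord -3 + (-6)·β' = -0.51472; -0.51472 ∈ [-1.9, -0.5) → IN Λ
#6 (-7,5): internal coord -7 + (5)·β' = -9.07107; -9.07107 ∉ [-1.9, -0.5) → out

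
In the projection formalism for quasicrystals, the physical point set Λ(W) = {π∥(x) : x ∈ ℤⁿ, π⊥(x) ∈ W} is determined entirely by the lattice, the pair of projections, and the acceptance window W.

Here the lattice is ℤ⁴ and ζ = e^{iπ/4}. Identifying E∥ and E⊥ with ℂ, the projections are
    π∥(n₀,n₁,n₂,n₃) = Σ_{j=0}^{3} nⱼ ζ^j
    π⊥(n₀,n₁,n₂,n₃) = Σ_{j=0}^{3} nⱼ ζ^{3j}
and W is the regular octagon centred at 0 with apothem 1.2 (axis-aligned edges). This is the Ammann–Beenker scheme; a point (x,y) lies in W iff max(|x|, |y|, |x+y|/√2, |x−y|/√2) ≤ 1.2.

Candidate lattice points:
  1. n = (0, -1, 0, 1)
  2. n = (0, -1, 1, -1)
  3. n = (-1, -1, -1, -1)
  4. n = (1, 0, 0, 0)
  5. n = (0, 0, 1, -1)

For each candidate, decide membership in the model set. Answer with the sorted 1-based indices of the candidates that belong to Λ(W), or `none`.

Internal map: ζ^{3j} for j=0..3 gives (1,0), (−√2/2,√2/2), (0,−1), (√2/2,√2/2).
candidate 1: n = (0, -1, 0, 1) → π⊥ ≈ (+1.41421, +0.00000); max(|x|,|y|,|x±y|/√2) = 1.41421 > 1.2 ⇒ ∉ W
candidate 2: n = (0, -1, 1, -1) → π⊥ ≈ (+0.00000, -2.41421); max(|x|,|y|,|x±y|/√2) = 2.41421 > 1.2 ⇒ ∉ W
candidate 3: n = (-1, -1, -1, -1) → π⊥ ≈ (-1.00000, -0.41421); max(|x|,|y|,|x±y|/√2) = 1.00000 ≤ 1.2 ⇒ ∈ W
candidate 4: n = (1, 0, 0, 0) → π⊥ ≈ (+1.00000, +0.00000); max(|x|,|y|,|x±y|/√2) = 1.00000 ≤ 1.2 ⇒ ∈ W
candidate 5: n = (0, 0, 1, -1) → π⊥ ≈ (-0.70711, -1.70711); max(|x|,|y|,|x±y|/√2) = 1.70711 > 1.2 ⇒ ∉ W

3, 4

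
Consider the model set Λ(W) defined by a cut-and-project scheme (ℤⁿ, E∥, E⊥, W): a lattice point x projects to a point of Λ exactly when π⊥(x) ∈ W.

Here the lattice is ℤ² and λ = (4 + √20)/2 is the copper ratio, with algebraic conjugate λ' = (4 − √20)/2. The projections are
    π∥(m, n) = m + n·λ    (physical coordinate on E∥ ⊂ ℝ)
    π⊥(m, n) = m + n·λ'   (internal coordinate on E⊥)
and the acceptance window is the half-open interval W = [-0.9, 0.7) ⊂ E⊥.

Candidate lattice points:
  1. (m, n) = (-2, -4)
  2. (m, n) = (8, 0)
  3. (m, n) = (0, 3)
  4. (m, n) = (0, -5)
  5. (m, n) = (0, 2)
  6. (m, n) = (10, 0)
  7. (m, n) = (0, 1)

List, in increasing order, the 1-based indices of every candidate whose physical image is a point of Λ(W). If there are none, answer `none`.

3, 5, 7

Compute λ' = (4−√20)/2 = -0.2361, so π⊥(m,n) = m -0.2361·n.
#1 (-2,-4): internal coord -2 + (-4)·λ' = -1.0557; -1.0557 ∉ [-0.9, 0.7) → out
#2 (8,0): internal coord 8 + (0)·λ' = +8.0000; +8.0000 ∉ [-0.9, 0.7) → out
#3 (0,3): internal coord 0 + (3)·λ' = -0.7082; -0.7082 ∈ [-0.9, 0.7) → IN Λ
#4 (0,-5): internal coord 0 + (-5)·λ' = +1.1803; +1.1803 ∉ [-0.9, 0.7) → out
#5 (0,2): internal coord 0 + (2)·λ' = -0.4721; -0.4721 ∈ [-0.9, 0.7) → IN Λ
#6 (10,0): internal coord 10 + (0)·λ' = +10.0000; +10.0000 ∉ [-0.9, 0.7) → out
#7 (0,1): internal coord 0 + (1)·λ' = -0.2361; -0.2361 ∈ [-0.9, 0.7) → IN Λ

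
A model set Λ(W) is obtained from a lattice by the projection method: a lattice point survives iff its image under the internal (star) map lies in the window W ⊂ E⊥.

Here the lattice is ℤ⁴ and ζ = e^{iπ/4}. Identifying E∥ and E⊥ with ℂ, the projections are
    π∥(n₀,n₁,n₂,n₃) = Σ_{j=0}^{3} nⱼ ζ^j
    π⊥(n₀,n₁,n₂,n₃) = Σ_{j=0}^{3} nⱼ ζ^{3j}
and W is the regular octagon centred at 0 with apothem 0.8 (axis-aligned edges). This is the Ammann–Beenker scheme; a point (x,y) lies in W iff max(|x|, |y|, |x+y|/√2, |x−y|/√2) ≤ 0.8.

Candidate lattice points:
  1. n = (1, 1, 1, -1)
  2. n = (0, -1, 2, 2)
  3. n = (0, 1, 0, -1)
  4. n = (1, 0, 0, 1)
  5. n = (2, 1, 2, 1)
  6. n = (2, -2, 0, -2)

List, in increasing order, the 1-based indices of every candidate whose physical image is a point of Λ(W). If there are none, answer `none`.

none

Internal map: ζ^{3j} for j=0..3 gives (1,0), (−√2/2,√2/2), (0,−1), (√2/2,√2/2).
candidate 1: n = (1, 1, 1, -1) → π⊥ ≈ (-0.4142, -1.0000); max(|x|,|y|,|x±y|/√2) = 1.0000 > 0.8 ⇒ ∉ W
candidate 2: n = (0, -1, 2, 2) → π⊥ ≈ (+2.1213, -1.2929); max(|x|,|y|,|x±y|/√2) = 2.4142 > 0.8 ⇒ ∉ W
candidate 3: n = (0, 1, 0, -1) → π⊥ ≈ (-1.4142, +0.0000); max(|x|,|y|,|x±y|/√2) = 1.4142 > 0.8 ⇒ ∉ W
candidate 4: n = (1, 0, 0, 1) → π⊥ ≈ (+1.7071, +0.7071); max(|x|,|y|,|x±y|/√2) = 1.7071 > 0.8 ⇒ ∉ W
candidate 5: n = (2, 1, 2, 1) → π⊥ ≈ (+2.0000, -0.5858); max(|x|,|y|,|x±y|/√2) = 2.0000 > 0.8 ⇒ ∉ W
candidate 6: n = (2, -2, 0, -2) → π⊥ ≈ (+2.0000, -2.8284); max(|x|,|y|,|x±y|/√2) = 3.4142 > 0.8 ⇒ ∉ W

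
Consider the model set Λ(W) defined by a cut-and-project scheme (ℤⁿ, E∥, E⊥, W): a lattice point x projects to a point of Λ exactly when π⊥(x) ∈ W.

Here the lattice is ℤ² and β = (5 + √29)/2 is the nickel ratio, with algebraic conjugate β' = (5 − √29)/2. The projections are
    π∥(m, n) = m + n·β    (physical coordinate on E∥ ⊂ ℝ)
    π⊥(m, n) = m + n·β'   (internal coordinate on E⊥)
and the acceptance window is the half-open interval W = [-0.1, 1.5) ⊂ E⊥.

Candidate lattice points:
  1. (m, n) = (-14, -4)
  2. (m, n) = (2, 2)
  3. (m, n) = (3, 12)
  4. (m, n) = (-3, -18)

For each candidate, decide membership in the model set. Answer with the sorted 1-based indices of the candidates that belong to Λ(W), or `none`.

Numerically β ≈ 5.19258 and β' = −1/β ≈ -0.19258.
[1] lift (-14,-4): star map gives -13.22967; window check -0.1 ≤ -13.22967 < 1.5 is false → out
[2] lift (2,2): star map gives 1.61484; window check -0.1 ≤ 1.61484 < 1.5 is false → out
[3] lift (3,12): star map gives 0.68901; window check -0.1 ≤ 0.68901 < 1.5 is true → IN Λ
[4] lift (-3,-18): star map gives 0.46648; window check -0.1 ≤ 0.46648 < 1.5 is true → IN Λ

3, 4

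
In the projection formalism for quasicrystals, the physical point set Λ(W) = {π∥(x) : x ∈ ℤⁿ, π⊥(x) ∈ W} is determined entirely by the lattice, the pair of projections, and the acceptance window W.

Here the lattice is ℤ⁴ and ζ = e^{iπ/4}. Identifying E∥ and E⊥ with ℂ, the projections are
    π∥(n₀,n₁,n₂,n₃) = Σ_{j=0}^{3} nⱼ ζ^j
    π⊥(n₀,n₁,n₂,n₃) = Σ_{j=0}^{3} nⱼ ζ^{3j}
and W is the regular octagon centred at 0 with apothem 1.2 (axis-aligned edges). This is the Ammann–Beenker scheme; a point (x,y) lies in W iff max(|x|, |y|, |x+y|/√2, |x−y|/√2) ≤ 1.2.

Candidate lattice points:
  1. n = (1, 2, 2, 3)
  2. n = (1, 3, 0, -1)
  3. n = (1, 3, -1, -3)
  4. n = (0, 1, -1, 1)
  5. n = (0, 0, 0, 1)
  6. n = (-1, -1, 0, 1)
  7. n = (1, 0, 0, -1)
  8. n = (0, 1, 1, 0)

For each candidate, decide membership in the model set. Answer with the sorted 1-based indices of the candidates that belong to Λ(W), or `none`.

5, 6, 7, 8

Internal map: ζ^{3j} for j=0..3 gives (1,0), (−√2/2,√2/2), (0,−1), (√2/2,√2/2).
#1 (1, 2, 2, 3): internal (1.707107, 1.535534); octagon support 2.292893 vs apothem 1.2 → ∉ W
#2 (1, 3, 0, -1): internal (-1.828427, 1.414214); octagon support 2.292893 vs apothem 1.2 → ∉ W
#3 (1, 3, -1, -3): internal (-3.242641, 1.000000); octagon support 3.242641 vs apothem 1.2 → ∉ W
#4 (0, 1, -1, 1): internal (0.000000, 2.414214); octagon support 2.414214 vs apothem 1.2 → ∉ W
#5 (0, 0, 0, 1): internal (0.707107, 0.707107); octagon support 1.000000 vs apothem 1.2 → ∈ W
#6 (-1, -1, 0, 1): internal (0.414214, 0.000000); octagon support 0.414214 vs apothem 1.2 → ∈ W
#7 (1, 0, 0, -1): internal (0.292893, -0.707107); octagon support 0.707107 vs apothem 1.2 → ∈ W
#8 (0, 1, 1, 0): internal (-0.707107, -0.292893); octagon support 0.707107 vs apothem 1.2 → ∈ W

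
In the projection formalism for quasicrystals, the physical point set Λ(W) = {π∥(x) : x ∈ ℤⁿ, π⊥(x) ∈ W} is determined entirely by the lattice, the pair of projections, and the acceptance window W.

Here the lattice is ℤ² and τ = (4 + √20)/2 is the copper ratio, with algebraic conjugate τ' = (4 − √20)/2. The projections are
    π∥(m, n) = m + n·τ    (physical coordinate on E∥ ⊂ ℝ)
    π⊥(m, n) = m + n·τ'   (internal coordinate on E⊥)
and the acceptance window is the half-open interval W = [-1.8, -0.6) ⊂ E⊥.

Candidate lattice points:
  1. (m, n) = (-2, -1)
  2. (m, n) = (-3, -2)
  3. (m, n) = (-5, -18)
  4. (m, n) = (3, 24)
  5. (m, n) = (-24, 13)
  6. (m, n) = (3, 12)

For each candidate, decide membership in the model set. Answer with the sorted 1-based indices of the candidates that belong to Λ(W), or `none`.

1, 3

Compute τ' = (4−√20)/2 = -0.23607, so π⊥(m,n) = m -0.23607·n.
candidate 1: (m,n)=(-2,-1) → π∥ = -2-1·τ ≈ -6.23607, π⊥ = -2-1·τ' ≈ -1.76393 ∈ [-1.8, -0.6) ⇒ IN Λ
candidate 2: (m,n)=(-3,-2) → π∥ = -3-2·τ ≈ -11.47214, π⊥ = -3-2·τ' ≈ -2.52786 ∉ [-1.8, -0.6) ⇒ out
candidate 3: (m,n)=(-5,-18) → π∥ = -5-18·τ ≈ -81.24922, π⊥ = -5-18·τ' ≈ -0.75078 ∈ [-1.8, -0.6) ⇒ IN Λ
candidate 4: (m,n)=(3,24) → π∥ = 3+24·τ ≈ 104.66563, π⊥ = 3+24·τ' ≈ -2.66563 ∉ [-1.8, -0.6) ⇒ out
candidate 5: (m,n)=(-24,13) → π∥ = -24+13·τ ≈ 31.06888, π⊥ = -24+13·τ' ≈ -27.06888 ∉ [-1.8, -0.6) ⇒ out
candidate 6: (m,n)=(3,12) → π∥ = 3+12·τ ≈ 53.83282, π⊥ = 3+12·τ' ≈ 0.16718 ∉ [-1.8, -0.6) ⇒ out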